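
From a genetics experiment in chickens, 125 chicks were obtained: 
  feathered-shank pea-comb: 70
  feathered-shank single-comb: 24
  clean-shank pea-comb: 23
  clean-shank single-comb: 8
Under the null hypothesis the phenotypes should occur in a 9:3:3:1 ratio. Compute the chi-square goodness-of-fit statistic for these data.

0.028

Under the 9:3:3:1 hypothesis (Σ ratio = 16, N = 125):
  feathered-shank pea-comb: 125 × 9/16 = 70.3125
  feathered-shank single-comb: 125 × 3/16 = 23.4375
  clean-shank pea-comb: 125 × 3/16 = 23.4375
  clean-shank single-comb: 125 × 1/16 = 7.8125
χ² = Σ (O − E)² / E
  feathered-shank pea-comb: (70 − 70.3125)² / 70.3125 = 0.0014
  feathered-shank single-comb: (24 − 23.4375)² / 23.4375 = 0.0135
  clean-shank pea-comb: (23 − 23.4375)² / 23.4375 = 0.0082
  clean-shank single-comb: (8 − 7.8125)² / 7.8125 = 0.0045
χ² = 0.0014 + 0.0135 + 0.0082 + 0.0045 = 0.0276 ≈ 0.028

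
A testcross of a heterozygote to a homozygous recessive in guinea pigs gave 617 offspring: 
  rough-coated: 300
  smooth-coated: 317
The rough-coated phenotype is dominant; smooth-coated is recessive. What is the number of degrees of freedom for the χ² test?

A testcross of a heterozygote (Aa × aa) gives a 1:1 phenotypic ratio.
A goodness-of-fit test with 2 phenotype classes has df = 2 − 1 = 1.

1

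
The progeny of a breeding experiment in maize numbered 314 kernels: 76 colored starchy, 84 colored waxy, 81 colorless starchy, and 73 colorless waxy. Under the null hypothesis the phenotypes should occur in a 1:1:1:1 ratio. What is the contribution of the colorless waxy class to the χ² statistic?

0.385

Total ratio parts = 4. Expected numbers out of 314:
  colored starchy: 314 × 1/4 = 78.5
  colored waxy: 314 × 1/4 = 78.5
  colorless starchy: 314 × 1/4 = 78.5
  colorless waxy: 314 × 1/4 = 78.5
Contribution of colorless waxy: (73 − 78.5)² / 78.5 = 0.3854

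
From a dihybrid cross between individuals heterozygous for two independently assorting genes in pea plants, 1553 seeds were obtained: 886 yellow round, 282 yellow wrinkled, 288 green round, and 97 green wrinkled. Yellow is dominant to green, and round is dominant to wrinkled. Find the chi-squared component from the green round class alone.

0.035

A dihybrid F₂ with independent assortment and complete dominance at both loci gives a 9:3:3:1 phenotypic ratio.
The 9:3:3:1 ratio has 16 parts, so with N = 1553 the expected counts are:
  yellow round: 1553 × 9/16 = 873.5625
  yellow wrinkled: 1553 × 3/16 = 291.1875
  green round: 1553 × 3/16 = 291.1875
  green wrinkled: 1553 × 1/16 = 97.0625
Contribution of green round: (288 − 291.1875)² / 291.1875 = 0.0349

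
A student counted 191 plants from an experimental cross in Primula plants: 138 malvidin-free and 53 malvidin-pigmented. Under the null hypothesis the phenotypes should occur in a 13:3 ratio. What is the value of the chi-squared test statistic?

10.152

Total ratio parts = 16. Expected numbers out of 191:
  malvidin-free: 191 × 13/16 = 155.1875
  malvidin-pigmented: 191 × 3/16 = 35.8125
χ² = Σ (O − E)² / E
  malvidin-free: (138 − 155.1875)² / 155.1875 = 1.9036
  malvidin-pigmented: (53 − 35.8125)² / 35.8125 = 8.2488
χ² = 1.9036 + 8.2488 = 10.1524 ≈ 10.152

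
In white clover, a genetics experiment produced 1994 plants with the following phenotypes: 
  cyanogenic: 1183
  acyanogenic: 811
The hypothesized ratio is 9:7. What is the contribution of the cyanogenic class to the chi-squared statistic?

3.358

The 9:7 ratio has 16 parts, so with N = 1994 the expected counts are:
  cyanogenic: 1994 × 9/16 = 1121.625
  acyanogenic: 1994 × 7/16 = 872.375
Contribution of cyanogenic: (1183 − 1121.625)² / 1121.625 = 3.3584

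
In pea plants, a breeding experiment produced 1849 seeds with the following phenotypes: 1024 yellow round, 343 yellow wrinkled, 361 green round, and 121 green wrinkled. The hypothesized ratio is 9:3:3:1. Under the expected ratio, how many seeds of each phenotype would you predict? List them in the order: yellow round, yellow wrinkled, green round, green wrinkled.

Under the 9:3:3:1 hypothesis (Σ ratio = 16, N = 1849):
  yellow round: 1849 × 9/16 = 1040.0625
  yellow wrinkled: 1849 × 3/16 = 346.6875
  green round: 1849 × 3/16 = 346.6875
  green wrinkled: 1849 × 1/16 = 115.5625

1040.0625, 346.6875, 346.6875, 115.5625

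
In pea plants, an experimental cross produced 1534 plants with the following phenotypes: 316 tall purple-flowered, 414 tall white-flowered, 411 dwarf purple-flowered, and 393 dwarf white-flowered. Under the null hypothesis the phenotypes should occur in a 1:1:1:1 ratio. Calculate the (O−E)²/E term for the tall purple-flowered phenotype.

11.881

The 1:1:1:1 ratio has 4 parts, so with N = 1534 the expected counts are:
  tall purple-flowered: 1534 × 1/4 = 383.5
  tall white-flowered: 1534 × 1/4 = 383.5
  dwarf purple-flowered: 1534 × 1/4 = 383.5
  dwarf white-flowered: 1534 × 1/4 = 383.5
Contribution of tall purple-flowered: (316 − 383.5)² / 383.5 = 11.8807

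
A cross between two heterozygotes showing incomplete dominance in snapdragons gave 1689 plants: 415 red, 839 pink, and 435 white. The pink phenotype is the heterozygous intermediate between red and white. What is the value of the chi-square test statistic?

0.545

With incomplete dominance, a heterozygote × heterozygote cross gives a 1:2:1 phenotypic ratio.
The 1:2:1 ratio has 4 parts, so with N = 1689 the expected counts are:
  red: 1689 × 1/4 = 422.25
  pink: 1689 × 2/4 = 844.5
  white: 1689 × 1/4 = 422.25
χ² = Σ (O − E)² / E
  red: (415 − 422.25)² / 422.25 = 0.1245
  pink: (839 − 844.5)² / 844.5 = 0.0358
  white: (435 − 422.25)² / 422.25 = 0.3850
χ² = 0.1245 + 0.0358 + 0.3850 = 0.5453 ≈ 0.545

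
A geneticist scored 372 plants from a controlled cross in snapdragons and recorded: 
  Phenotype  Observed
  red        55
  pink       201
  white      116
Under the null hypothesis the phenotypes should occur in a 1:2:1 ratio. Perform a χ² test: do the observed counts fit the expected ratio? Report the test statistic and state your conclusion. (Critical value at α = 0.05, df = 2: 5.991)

22.425; not consistent

The 1:2:1 ratio has 4 parts, so with N = 372 the expected counts are:
  red: 372 × 1/4 = 93
  pink: 372 × 2/4 = 186
  white: 372 × 1/4 = 93
χ² = Σ (O − E)² / E
  red: (55 − 93)² / 93 = 15.5269
  pink: (201 − 186)² / 186 = 1.2097
  white: (116 − 93)² / 93 = 5.6882
χ² = 15.5269 + 1.2097 + 5.6882 = 22.4248 ≈ 22.425
Degrees of freedom = 3 − 1 = 2; critical value at α = 0.05 is 5.991.
Since 22.425 > 5.991, we reject the null hypothesis — the data do not fit the 1:2:1 ratio.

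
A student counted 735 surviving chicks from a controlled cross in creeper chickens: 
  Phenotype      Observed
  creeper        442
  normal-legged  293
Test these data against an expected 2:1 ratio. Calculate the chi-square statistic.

14.106

Under the 2:1 hypothesis (Σ ratio = 3, N = 735):
  creeper: 735 × 2/3 = 490
  normal-legged: 735 × 1/3 = 245
χ² = Σ (O − E)² / E
  creeper: (442 − 490)² / 490 = 4.7020
  normal-legged: (293 − 245)² / 245 = 9.4041
χ² = 4.7020 + 9.4041 = 14.1061 ≈ 14.106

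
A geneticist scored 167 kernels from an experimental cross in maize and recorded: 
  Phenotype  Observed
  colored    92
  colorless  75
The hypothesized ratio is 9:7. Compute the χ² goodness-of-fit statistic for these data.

0.091

Under the 9:7 hypothesis (Σ ratio = 16, N = 167):
  colored: 167 × 9/16 = 93.9375
  colorless: 167 × 7/16 = 73.0625
χ² = Σ (O − E)² / E
  colored: (92 − 93.9375)² / 93.9375 = 0.0400
  colorless: (75 − 73.0625)² / 73.0625 = 0.0514
χ² = 0.0400 + 0.0514 = 0.0914 ≈ 0.091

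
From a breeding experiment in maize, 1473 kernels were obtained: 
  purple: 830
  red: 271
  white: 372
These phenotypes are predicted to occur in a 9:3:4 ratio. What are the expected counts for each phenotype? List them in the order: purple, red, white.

Expected counts for N = 1473 under a 9:3:4 ratio (total parts = 16):
  purple: 1473 × 9/16 = 828.5625
  red: 1473 × 3/16 = 276.1875
  white: 1473 × 4/16 = 368.25

828.5625, 276.1875, 368.25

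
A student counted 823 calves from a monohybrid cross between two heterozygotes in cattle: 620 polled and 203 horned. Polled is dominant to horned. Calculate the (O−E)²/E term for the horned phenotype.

For a monohybrid cross between heterozygotes with complete dominance, the expected phenotypic ratio is 3:1.
Total ratio parts = 4. Expected numbers out of 823:
  polled: 823 × 3/4 = 617.25
  horned: 823 × 1/4 = 205.75
Contribution of horned: (203 − 205.75)² / 205.75 = 0.0368

0.037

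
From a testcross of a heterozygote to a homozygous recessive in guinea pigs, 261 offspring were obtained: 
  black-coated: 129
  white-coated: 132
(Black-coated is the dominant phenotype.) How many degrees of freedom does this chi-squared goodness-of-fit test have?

1

A testcross of a heterozygote (Aa × aa) gives a 1:1 phenotypic ratio.
A goodness-of-fit test with 2 phenotype classes has df = 2 − 1 = 1.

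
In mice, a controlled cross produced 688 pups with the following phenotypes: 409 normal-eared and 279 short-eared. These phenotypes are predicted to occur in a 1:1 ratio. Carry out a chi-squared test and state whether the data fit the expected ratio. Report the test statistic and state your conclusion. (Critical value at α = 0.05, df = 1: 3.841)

Under the 1:1 hypothesis (Σ ratio = 2, N = 688):
  normal-eared: 688 × 1/2 = 344
  short-eared: 688 × 1/2 = 344
χ² = Σ (O − E)² / E
  normal-eared: (409 − 344)² / 344 = 12.2820
  short-eared: (279 − 344)² / 344 = 12.2820
χ² = 12.2820 + 12.2820 = 24.564
Degrees of freedom = 2 − 1 = 1; critical value at α = 0.05 is 3.841.
Since 24.564 > 3.841, we reject the null hypothesis — the data do not fit the 1:1 ratio.

24.564; not consistent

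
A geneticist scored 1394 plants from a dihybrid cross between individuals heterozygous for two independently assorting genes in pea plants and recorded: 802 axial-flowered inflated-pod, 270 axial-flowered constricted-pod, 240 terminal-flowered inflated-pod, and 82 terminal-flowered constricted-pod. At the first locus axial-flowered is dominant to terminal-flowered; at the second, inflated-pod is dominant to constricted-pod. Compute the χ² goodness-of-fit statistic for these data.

2.742

A dihybrid F₂ with independent assortment and complete dominance at both loci gives a 9:3:3:1 phenotypic ratio.
Under the 9:3:3:1 hypothesis (Σ ratio = 16, N = 1394):
  axial-flowered inflated-pod: 1394 × 9/16 = 784.125
  axial-flowered constricted-pod: 1394 × 3/16 = 261.375
  terminal-flowered inflated-pod: 1394 × 3/16 = 261.375
  terminal-flowered constricted-pod: 1394 × 1/16 = 87.125
χ² = Σ (O − E)² / E
  axial-flowered inflated-pod: (802 − 784.125)² / 784.125 = 0.4075
  axial-flowered constricted-pod: (270 − 261.375)² / 261.375 = 0.2846
  terminal-flowered inflated-pod: (240 − 261.375)² / 261.375 = 1.7480
  terminal-flowered constricted-pod: (82 − 87.125)² / 87.125 = 0.3015
χ² = 0.4075 + 0.2846 + 1.7480 + 0.3015 = 2.7416 ≈ 2.742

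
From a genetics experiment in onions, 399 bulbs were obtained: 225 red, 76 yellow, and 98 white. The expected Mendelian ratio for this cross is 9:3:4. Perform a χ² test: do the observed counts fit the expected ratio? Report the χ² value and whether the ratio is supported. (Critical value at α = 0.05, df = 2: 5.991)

0.051; consistent

Total ratio parts = 16. Expected numbers out of 399:
  red: 399 × 9/16 = 224.4375
  yellow: 399 × 3/16 = 74.8125
  white: 399 × 4/16 = 99.75
χ² = Σ (O − E)² / E
  red: (225 − 224.4375)² / 224.4375 = 0.0014
  yellow: (76 − 74.8125)² / 74.8125 = 0.0188
  white: (98 − 99.75)² / 99.75 = 0.0307
χ² = 0.0014 + 0.0188 + 0.0307 = 0.0509 ≈ 0.051
Degrees of freedom = 3 − 1 = 2; critical value at α = 0.05 is 5.991.
Since 0.051 < 5.991, we fail to reject the null hypothesis — the data are consistent with the 9:3:4 ratio.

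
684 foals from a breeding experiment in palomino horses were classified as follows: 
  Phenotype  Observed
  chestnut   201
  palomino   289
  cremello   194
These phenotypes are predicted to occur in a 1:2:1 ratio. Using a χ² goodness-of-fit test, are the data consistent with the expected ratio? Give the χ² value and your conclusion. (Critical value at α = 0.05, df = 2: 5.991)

Under the 1:2:1 hypothesis (Σ ratio = 4, N = 684):
  chestnut: 684 × 1/4 = 171
  palomino: 684 × 2/4 = 342
  cremello: 684 × 1/4 = 171
χ² = Σ (O − E)² / E
  chestnut: (201 − 171)² / 171 = 5.2632
  palomino: (289 − 342)² / 342 = 8.2135
  cremello: (194 − 171)² / 171 = 3.0936
χ² = 5.2632 + 8.2135 + 3.0936 = 16.5703 ≈ 16.570
Degrees of freedom = 3 − 1 = 2; critical value at α = 0.05 is 5.991.
Since 16.570 > 5.991, we reject the null hypothesis — the data do not fit the 1:2:1 ratio.

16.570; not consistent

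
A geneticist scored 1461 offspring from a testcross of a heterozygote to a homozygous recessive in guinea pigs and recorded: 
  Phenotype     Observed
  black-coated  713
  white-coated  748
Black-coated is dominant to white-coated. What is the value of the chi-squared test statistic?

A testcross of a heterozygote (Aa × aa) gives a 1:1 phenotypic ratio.
Under the 1:1 hypothesis (Σ ratio = 2, N = 1461):
  black-coated: 1461 × 1/2 = 730.5
  white-coated: 1461 × 1/2 = 730.5
χ² = Σ (O − E)² / E
  black-coated: (713 − 730.5)² / 730.5 = 0.4192
  white-coated: (748 − 730.5)² / 730.5 = 0.4192
χ² = 0.4192 + 0.4192 = 0.8384 ≈ 0.838

0.838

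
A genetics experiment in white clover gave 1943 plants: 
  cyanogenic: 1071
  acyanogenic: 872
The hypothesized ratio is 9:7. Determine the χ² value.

1.006

Total ratio parts = 16. Expected numbers out of 1943:
  cyanogenic: 1943 × 9/16 = 1092.9375
  acyanogenic: 1943 × 7/16 = 850.0625
χ² = Σ (O − E)² / E
  cyanogenic: (1071 − 1092.9375)² / 1092.9375 = 0.4403
  acyanogenic: (872 − 850.0625)² / 850.0625 = 0.5661
χ² = 0.4403 + 0.5661 = 1.0064 ≈ 1.006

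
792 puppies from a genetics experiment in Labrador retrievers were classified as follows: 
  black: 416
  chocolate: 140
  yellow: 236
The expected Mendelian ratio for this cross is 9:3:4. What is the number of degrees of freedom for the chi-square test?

A goodness-of-fit test with 3 phenotype classes has df = 3 − 1 = 2.

2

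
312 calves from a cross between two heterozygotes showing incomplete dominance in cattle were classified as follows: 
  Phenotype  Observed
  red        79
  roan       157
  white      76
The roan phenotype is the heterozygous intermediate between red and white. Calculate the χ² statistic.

0.071

With incomplete dominance, a heterozygote × heterozygote cross gives a 1:2:1 phenotypic ratio.
The 1:2:1 ratio has 4 parts, so with N = 312 the expected counts are:
  red: 312 × 1/4 = 78
  roan: 312 × 2/4 = 156
  white: 312 × 1/4 = 78
χ² = Σ (O − E)² / E
  red: (79 − 78)² / 78 = 0.0128
  roan: (157 − 156)² / 156 = 0.0064
  white: (76 − 78)² / 78 = 0.0513
χ² = 0.0128 + 0.0064 + 0.0513 = 0.0705 ≈ 0.071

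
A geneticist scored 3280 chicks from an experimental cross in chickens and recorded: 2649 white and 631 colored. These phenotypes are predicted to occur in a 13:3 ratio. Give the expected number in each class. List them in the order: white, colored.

The 13:3 ratio has 16 parts, so with N = 3280 the expected counts are:
  white: 3280 × 13/16 = 2665
  colored: 3280 × 3/16 = 615

2665, 615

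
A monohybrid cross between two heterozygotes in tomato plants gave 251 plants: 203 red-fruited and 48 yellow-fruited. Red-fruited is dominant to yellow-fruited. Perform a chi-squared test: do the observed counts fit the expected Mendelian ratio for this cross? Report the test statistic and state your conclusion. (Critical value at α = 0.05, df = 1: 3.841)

For a monohybrid cross between heterozygotes with complete dominance, the expected phenotypic ratio is 3:1.
The 3:1 ratio has 4 parts, so with N = 251 the expected counts are:
  red-fruited: 251 × 3/4 = 188.25
  yellow-fruited: 251 × 1/4 = 62.75
χ² = Σ (O − E)² / E
  red-fruited: (203 − 188.25)² / 188.25 = 1.1557
  yellow-fruited: (48 − 62.75)² / 62.75 = 3.4671
χ² = 1.1557 + 3.4671 = 4.6228 ≈ 4.623
Degrees of freedom = 2 − 1 = 1; critical value at α = 0.05 is 3.841.
Since 4.623 > 3.841, we reject the null hypothesis — the data do not fit the 3:1 ratio.

4.623; not consistent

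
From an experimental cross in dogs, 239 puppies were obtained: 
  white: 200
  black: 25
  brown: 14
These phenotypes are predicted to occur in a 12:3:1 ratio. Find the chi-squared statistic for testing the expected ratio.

11.220

Expected counts for N = 239 under a 12:3:1 ratio (total parts = 16):
  white: 239 × 12/16 = 179.25
  black: 239 × 3/16 = 44.8125
  brown: 239 × 1/16 = 14.9375
χ² = Σ (O − E)² / E
  white: (200 − 179.25)² / 179.25 = 2.4020
  black: (25 − 44.8125)² / 44.8125 = 8.7595
  brown: (14 − 14.9375)² / 14.9375 = 0.0588
χ² = 2.4020 + 8.7595 + 0.0588 = 11.2203 ≈ 11.220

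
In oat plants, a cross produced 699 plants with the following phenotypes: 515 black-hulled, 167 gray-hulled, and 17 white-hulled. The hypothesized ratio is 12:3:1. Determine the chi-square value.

26.320

Expected counts for N = 699 under a 12:3:1 ratio (total parts = 16):
  black-hulled: 699 × 12/16 = 524.25
  gray-hulled: 699 × 3/16 = 131.0625
  white-hulled: 699 × 1/16 = 43.6875
χ² = Σ (O − E)² / E
  black-hulled: (515 − 524.25)² / 524.25 = 0.1632
  gray-hulled: (167 − 131.0625)² / 131.0625 = 9.8541
  white-hulled: (17 − 43.6875)² / 43.6875 = 16.3027
χ² = 0.1632 + 9.8541 + 16.3027 = 26.320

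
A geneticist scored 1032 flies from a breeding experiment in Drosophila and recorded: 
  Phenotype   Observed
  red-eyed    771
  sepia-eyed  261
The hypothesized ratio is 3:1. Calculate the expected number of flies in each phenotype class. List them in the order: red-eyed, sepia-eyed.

774, 258

Total ratio parts = 4. Expected numbers out of 1032:
  red-eyed: 1032 × 3/4 = 774
  sepia-eyed: 1032 × 1/4 = 258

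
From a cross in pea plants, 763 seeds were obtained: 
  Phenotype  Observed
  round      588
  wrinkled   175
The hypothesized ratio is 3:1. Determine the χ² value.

Total ratio parts = 4. Expected numbers out of 763:
  round: 763 × 3/4 = 572.25
  wrinkled: 763 × 1/4 = 190.75
χ² = Σ (O − E)² / E
  round: (588 − 572.25)² / 572.25 = 0.4335
  wrinkled: (175 − 190.75)² / 190.75 = 1.3005
χ² = 0.4335 + 1.3005 = 1.734

1.734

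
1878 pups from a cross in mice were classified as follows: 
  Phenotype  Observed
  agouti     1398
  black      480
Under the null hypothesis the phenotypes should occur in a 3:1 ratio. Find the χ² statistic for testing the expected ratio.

0.313

Under the 3:1 hypothesis (Σ ratio = 4, N = 1878):
  agouti: 1878 × 3/4 = 1408.5
  black: 1878 × 1/4 = 469.5
χ² = Σ (O − E)² / E
  agouti: (1398 − 1408.5)² / 1408.5 = 0.0783
  black: (480 − 469.5)² / 469.5 = 0.2348
χ² = 0.0783 + 0.2348 = 0.3131 ≈ 0.313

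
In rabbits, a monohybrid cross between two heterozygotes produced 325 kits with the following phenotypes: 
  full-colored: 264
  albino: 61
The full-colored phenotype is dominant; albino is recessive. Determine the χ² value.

For a monohybrid cross between heterozygotes with complete dominance, the expected phenotypic ratio is 3:1.
Expected counts for N = 325 under a 3:1 ratio (total parts = 4):
  full-colored: 325 × 3/4 = 243.75
  albino: 325 × 1/4 = 81.25
χ² = Σ (O − E)² / E
  full-colored: (264 − 243.75)² / 243.75 = 1.6823
  albino: (61 − 81.25)² / 81.25 = 5.0469
χ² = 1.6823 + 5.0469 = 6.7292 ≈ 6.729

6.729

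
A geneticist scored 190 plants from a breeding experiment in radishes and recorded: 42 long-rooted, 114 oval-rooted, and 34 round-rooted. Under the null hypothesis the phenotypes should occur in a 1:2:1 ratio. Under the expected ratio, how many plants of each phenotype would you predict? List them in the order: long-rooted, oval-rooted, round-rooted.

47.5, 95, 47.5

Under the 1:2:1 hypothesis (Σ ratio = 4, N = 190):
  long-rooted: 190 × 1/4 = 47.5
  oval-rooted: 190 × 2/4 = 95
  round-rooted: 190 × 1/4 = 47.5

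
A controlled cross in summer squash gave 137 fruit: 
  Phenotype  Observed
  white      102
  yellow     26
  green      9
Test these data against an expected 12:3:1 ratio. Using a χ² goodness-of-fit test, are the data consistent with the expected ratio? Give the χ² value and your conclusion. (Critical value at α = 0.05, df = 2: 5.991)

Under the 12:3:1 hypothesis (Σ ratio = 16, N = 137):
  white: 137 × 12/16 = 102.75
  yellow: 137 × 3/16 = 25.6875
  green: 137 × 1/16 = 8.5625
χ² = Σ (O − E)² / E
  white: (102 − 102.75)² / 102.75 = 0.0055
  yellow: (26 − 25.6875)² / 25.6875 = 0.0038
  green: (9 − 8.5625)² / 8.5625 = 0.0224
χ² = 0.0055 + 0.0038 + 0.0224 = 0.0317 ≈ 0.032
Degrees of freedom = 3 − 1 = 2; critical value at α = 0.05 is 5.991.
Since 0.032 < 5.991, we fail to reject the null hypothesis — the data are consistent with the 12:3:1 ratio.

0.032; consistent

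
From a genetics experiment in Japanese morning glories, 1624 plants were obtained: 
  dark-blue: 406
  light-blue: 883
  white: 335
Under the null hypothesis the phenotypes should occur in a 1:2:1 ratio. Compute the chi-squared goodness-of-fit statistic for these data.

18.624

Total ratio parts = 4. Expected numbers out of 1624:
  dark-blue: 1624 × 1/4 = 406
  light-blue: 1624 × 2/4 = 812
  white: 1624 × 1/4 = 406
χ² = Σ (O − E)² / E
  dark-blue: (406 − 406)² / 406 = 0.0000
  light-blue: (883 − 812)² / 812 = 6.2081
  white: (335 − 406)² / 406 = 12.4163
χ² = 0.0000 + 6.2081 + 12.4163 = 18.6244 ≈ 18.624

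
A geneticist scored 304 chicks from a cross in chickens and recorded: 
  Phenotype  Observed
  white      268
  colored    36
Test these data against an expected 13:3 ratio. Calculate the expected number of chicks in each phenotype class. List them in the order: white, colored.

Total ratio parts = 16. Expected numbers out of 304:
  white: 304 × 13/16 = 247
  colored: 304 × 3/16 = 57

247, 57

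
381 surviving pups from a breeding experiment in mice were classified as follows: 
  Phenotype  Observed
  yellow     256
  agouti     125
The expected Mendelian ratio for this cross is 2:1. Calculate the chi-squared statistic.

0.047

Expected counts for N = 381 under a 2:1 ratio (total parts = 3):
  yellow: 381 × 2/3 = 254
  agouti: 381 × 1/3 = 127
χ² = Σ (O − E)² / E
  yellow: (256 − 254)² / 254 = 0.0157
  agouti: (125 − 127)² / 127 = 0.0315
χ² = 0.0157 + 0.0315 = 0.0472 ≈ 0.047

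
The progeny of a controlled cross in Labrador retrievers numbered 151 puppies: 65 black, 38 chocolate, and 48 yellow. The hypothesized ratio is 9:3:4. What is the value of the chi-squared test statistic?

Expected counts for N = 151 under a 9:3:4 ratio (total parts = 16):
  black: 151 × 9/16 = 84.9375
  chocolate: 151 × 3/16 = 28.3125
  yellow: 151 × 4/16 = 37.75
χ² = Σ (O − E)² / E
  black: (65 − 84.9375)² / 84.9375 = 4.6800
  chocolate: (38 − 28.3125)² / 28.3125 = 3.3147
  yellow: (48 − 37.75)² / 37.75 = 2.7831
χ² = 4.6800 + 3.3147 + 2.7831 = 10.7778 ≈ 10.778

10.778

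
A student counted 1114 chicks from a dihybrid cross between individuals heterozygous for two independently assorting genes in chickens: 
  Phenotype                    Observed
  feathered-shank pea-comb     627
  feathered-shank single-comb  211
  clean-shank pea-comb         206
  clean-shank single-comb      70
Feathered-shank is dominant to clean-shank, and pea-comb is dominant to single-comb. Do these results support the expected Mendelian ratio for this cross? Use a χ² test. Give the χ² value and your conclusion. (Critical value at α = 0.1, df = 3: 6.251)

A dihybrid F₂ with independent assortment and complete dominance at both loci gives a 9:3:3:1 phenotypic ratio.
Under the 9:3:3:1 hypothesis (Σ ratio = 16, N = 1114):
  feathered-shank pea-comb: 1114 × 9/16 = 626.625
  feathered-shank single-comb: 1114 × 3/16 = 208.875
  clean-shank pea-comb: 1114 × 3/16 = 208.875
  clean-shank single-comb: 1114 × 1/16 = 69.625
χ² = Σ (O − E)² / E
  feathered-shank pea-comb: (627 − 626.625)² / 626.625 = 0.0002
  feathered-shank single-comb: (211 − 208.875)² / 208.875 = 0.0216
  clean-shank pea-comb: (206 − 208.875)² / 208.875 = 0.0396
  clean-shank single-comb: (70 − 69.625)² / 69.625 = 0.0020
χ² = 0.0002 + 0.0216 + 0.0396 + 0.0020 = 0.0634 ≈ 0.063
Degrees of freedom = 4 − 1 = 3; critical value at α = 0.1 is 6.251.
Since 0.063 < 6.251, we fail to reject the null hypothesis — the data are consistent with the 9:3:3:1 ratio.

0.063; consistent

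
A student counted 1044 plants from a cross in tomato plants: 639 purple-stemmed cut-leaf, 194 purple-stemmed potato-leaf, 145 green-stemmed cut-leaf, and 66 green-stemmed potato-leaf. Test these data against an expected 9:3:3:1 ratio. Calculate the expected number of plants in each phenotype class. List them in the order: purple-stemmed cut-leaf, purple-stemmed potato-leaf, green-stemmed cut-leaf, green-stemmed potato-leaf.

The 9:3:3:1 ratio has 16 parts, so with N = 1044 the expected counts are:
  purple-stemmed cut-leaf: 1044 × 9/16 = 587.25
  purple-stemmed potato-leaf: 1044 × 3/16 = 195.75
  green-stemmed cut-leaf: 1044 × 3/16 = 195.75
  green-stemmed potato-leaf: 1044 × 1/16 = 65.25

587.25, 195.75, 195.75, 65.25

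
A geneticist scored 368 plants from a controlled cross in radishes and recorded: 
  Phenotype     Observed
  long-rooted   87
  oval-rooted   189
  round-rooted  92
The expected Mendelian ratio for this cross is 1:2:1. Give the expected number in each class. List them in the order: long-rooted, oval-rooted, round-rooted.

92, 184, 92

Under the 1:2:1 hypothesis (Σ ratio = 4, N = 368):
  long-rooted: 368 × 1/4 = 92
  oval-rooted: 368 × 2/4 = 184
  round-rooted: 368 × 1/4 = 92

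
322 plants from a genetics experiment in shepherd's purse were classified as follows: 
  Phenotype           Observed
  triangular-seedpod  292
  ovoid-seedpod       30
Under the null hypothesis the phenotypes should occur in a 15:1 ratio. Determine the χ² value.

Under the 15:1 hypothesis (Σ ratio = 16, N = 322):
  triangular-seedpod: 322 × 15/16 = 301.875
  ovoid-seedpod: 322 × 1/16 = 20.125
χ² = Σ (O − E)² / E
  triangular-seedpod: (292 − 301.875)² / 301.875 = 0.3230
  ovoid-seedpod: (30 − 20.125)² / 20.125 = 4.8455
χ² = 0.3230 + 4.8455 = 5.1685 ≈ 5.169

5.169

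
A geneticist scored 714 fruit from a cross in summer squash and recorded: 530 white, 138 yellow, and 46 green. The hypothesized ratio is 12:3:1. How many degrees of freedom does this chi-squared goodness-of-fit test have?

2

A goodness-of-fit test with 3 phenotype classes has df = 3 − 1 = 2.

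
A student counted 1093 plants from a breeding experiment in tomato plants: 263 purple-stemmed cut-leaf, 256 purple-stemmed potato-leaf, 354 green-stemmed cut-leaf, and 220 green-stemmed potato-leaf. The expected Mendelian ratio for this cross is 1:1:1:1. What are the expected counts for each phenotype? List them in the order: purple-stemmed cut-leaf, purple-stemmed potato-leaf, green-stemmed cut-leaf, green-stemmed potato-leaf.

273.25, 273.25, 273.25, 273.25

Under the 1:1:1:1 hypothesis (Σ ratio = 4, N = 1093):
  purple-stemmed cut-leaf: 1093 × 1/4 = 273.25
  purple-stemmed potato-leaf: 1093 × 1/4 = 273.25
  green-stemmed cut-leaf: 1093 × 1/4 = 273.25
  green-stemmed potato-leaf: 1093 × 1/4 = 273.25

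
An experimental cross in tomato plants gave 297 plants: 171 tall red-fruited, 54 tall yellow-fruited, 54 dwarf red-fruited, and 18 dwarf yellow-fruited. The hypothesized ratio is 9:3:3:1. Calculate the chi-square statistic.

Expected counts for N = 297 under a 9:3:3:1 ratio (total parts = 16):
  tall red-fruited: 297 × 9/16 = 167.0625
  tall yellow-fruited: 297 × 3/16 = 55.6875
  dwarf red-fruited: 297 × 3/16 = 55.6875
  dwarf yellow-fruited: 297 × 1/16 = 18.5625
χ² = Σ (O − E)² / E
  tall red-fruited: (171 − 167.0625)² / 167.0625 = 0.0928
  tall yellow-fruited: (54 − 55.6875)² / 55.6875 = 0.0511
  dwarf red-fruited: (54 − 55.6875)² / 55.6875 = 0.0511
  dwarf yellow-fruited: (18 − 18.5625)² / 18.5625 = 0.0170
χ² = 0.0928 + 0.0511 + 0.0511 + 0.0170 = 0.212

0.212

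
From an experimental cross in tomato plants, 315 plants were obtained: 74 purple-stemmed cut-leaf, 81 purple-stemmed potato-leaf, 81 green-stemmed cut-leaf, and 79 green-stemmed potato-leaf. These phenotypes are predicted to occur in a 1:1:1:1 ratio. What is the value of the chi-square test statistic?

Total ratio parts = 4. Expected numbers out of 315:
  purple-stemmed cut-leaf: 315 × 1/4 = 78.75
  purple-stemmed potato-leaf: 315 × 1/4 = 78.75
  green-stemmed cut-leaf: 315 × 1/4 = 78.75
  green-stemmed potato-leaf: 315 × 1/4 = 78.75
χ² = Σ (O − E)² / E
  purple-stemmed cut-leaf: (74 − 78.75)² / 78.75 = 0.2865
  purple-stemmed potato-leaf: (81 − 78.75)² / 78.75 = 0.0643
  green-stemmed cut-leaf: (81 − 78.75)² / 78.75 = 0.0643
  green-stemmed potato-leaf: (79 − 78.75)² / 78.75 = 0.0008
χ² = 0.2865 + 0.0643 + 0.0643 + 0.0008 = 0.4159 ≈ 0.416

0.416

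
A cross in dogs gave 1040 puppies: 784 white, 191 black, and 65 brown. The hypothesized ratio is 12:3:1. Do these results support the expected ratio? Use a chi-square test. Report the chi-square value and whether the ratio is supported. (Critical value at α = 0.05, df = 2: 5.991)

Expected counts for N = 1040 under a 12:3:1 ratio (total parts = 16):
  white: 1040 × 12/16 = 780
  black: 1040 × 3/16 = 195
  brown: 1040 × 1/16 = 65
χ² = Σ (O − E)² / E
  white: (784 − 780)² / 780 = 0.0205
  black: (191 − 195)² / 195 = 0.0821
  brown: (65 − 65)² / 65 = 0.0000
χ² = 0.0205 + 0.0821 + 0.0000 = 0.1026 ≈ 0.103
Degrees of freedom = 3 − 1 = 2; critical value at α = 0.05 is 5.991.
Since 0.103 < 5.991, we fail to reject the null hypothesis — the data are consistent with the 12:3:1 ratio.

0.103; consistent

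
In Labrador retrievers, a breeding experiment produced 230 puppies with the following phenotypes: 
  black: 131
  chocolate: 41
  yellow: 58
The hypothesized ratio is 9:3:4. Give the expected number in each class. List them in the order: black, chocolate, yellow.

129.375, 43.125, 57.5

Expected counts for N = 230 under a 9:3:4 ratio (total parts = 16):
  black: 230 × 9/16 = 129.375
  chocolate: 230 × 3/16 = 43.125
  yellow: 230 × 4/16 = 57.5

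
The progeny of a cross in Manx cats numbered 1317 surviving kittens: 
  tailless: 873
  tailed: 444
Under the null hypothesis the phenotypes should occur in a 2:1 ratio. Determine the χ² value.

0.085

Expected counts for N = 1317 under a 2:1 ratio (total parts = 3):
  tailless: 1317 × 2/3 = 878
  tailed: 1317 × 1/3 = 439
χ² = Σ (O − E)² / E
  tailless: (873 − 878)² / 878 = 0.0285
  tailed: (444 − 439)² / 439 = 0.0569
χ² = 0.0285 + 0.0569 = 0.0854 ≈ 0.085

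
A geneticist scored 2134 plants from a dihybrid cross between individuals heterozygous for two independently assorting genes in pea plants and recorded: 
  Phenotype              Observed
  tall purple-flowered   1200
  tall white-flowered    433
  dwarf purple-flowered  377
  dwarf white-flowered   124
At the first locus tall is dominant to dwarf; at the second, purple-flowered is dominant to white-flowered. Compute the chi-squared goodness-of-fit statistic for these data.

A dihybrid F₂ with independent assortment and complete dominance at both loci gives a 9:3:3:1 phenotypic ratio.
Expected counts for N = 2134 under a 9:3:3:1 ratio (total parts = 16):
  tall purple-flowered: 2134 × 9/16 = 1200.375
  tall white-flowered: 2134 × 3/16 = 400.125
  dwarf purple-flowered: 2134 × 3/16 = 400.125
  dwarf white-flowered: 2134 × 1/16 = 133.375
χ² = Σ (O − E)² / E
  tall purple-flowered: (1200 − 1200.375)² / 1200.375 = 0.0001
  tall white-flowered: (433 − 400.125)² / 400.125 = 2.7011
  dwarf purple-flowered: (377 − 400.125)² / 400.125 = 1.3365
  dwarf white-flowered: (124 − 133.375)² / 133.375 = 0.6590
χ² = 0.0001 + 2.7011 + 1.3365 + 0.6590 = 4.6967 ≈ 4.697

4.697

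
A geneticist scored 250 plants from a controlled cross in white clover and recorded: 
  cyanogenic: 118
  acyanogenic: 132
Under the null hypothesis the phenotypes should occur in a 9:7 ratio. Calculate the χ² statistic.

The 9:7 ratio has 16 parts, so with N = 250 the expected counts are:
  cyanogenic: 250 × 9/16 = 140.625
  acyanogenic: 250 × 7/16 = 109.375
χ² = Σ (O − E)² / E
  cyanogenic: (118 − 140.625)² / 140.625 = 3.6401
  acyanogenic: (132 − 109.375)² / 109.375 = 4.6801
χ² = 3.6401 + 4.6801 = 8.3202 ≈ 8.320

8.320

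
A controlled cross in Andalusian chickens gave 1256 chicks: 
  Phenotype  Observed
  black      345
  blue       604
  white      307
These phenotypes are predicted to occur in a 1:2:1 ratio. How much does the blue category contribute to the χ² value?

The 1:2:1 ratio has 4 parts, so with N = 1256 the expected counts are:
  black: 1256 × 1/4 = 314
  blue: 1256 × 2/4 = 628
  white: 1256 × 1/4 = 314
Contribution of blue: (604 − 628)² / 628 = 0.9172

0.917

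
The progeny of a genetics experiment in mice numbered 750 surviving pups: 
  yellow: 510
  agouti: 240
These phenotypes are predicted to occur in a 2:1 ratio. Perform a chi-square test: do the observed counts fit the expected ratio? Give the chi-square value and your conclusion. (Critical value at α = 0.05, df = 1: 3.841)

0.600; consistent

Total ratio parts = 3. Expected numbers out of 750:
  yellow: 750 × 2/3 = 500
  agouti: 750 × 1/3 = 250
χ² = Σ (O − E)² / E
  yellow: (510 − 500)² / 500 = 0.2000
  agouti: (240 − 250)² / 250 = 0.4000
χ² = 0.2000 + 0.4000 = 0.600
Degrees of freedom = 2 − 1 = 1; critical value at α = 0.05 is 3.841.
Since 0.600 < 3.841, we fail to reject the null hypothesis — the data are consistent with the 2:1 ratio.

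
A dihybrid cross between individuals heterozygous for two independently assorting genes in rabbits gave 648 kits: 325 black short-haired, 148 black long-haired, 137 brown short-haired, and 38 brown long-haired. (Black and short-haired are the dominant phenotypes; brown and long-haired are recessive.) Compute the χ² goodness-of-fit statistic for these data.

A dihybrid F₂ with independent assortment and complete dominance at both loci gives a 9:3:3:1 phenotypic ratio.
Expected counts for N = 648 under a 9:3:3:1 ratio (total parts = 16):
  black short-haired: 648 × 9/16 = 364.5
  black long-haired: 648 × 3/16 = 121.5
  brown short-haired: 648 × 3/16 = 121.5
  brown long-haired: 648 × 1/16 = 40.5
χ² = Σ (O − E)² / E
  black short-haired: (325 − 364.5)² / 364.5 = 4.2805
  black long-haired: (148 − 121.5)² / 121.5 = 5.7798
  brown short-haired: (137 − 121.5)² / 121.5 = 1.9774
  brown long-haired: (38 − 40.5)² / 40.5 = 0.1543
χ² = 4.2805 + 5.7798 + 1.9774 + 0.1543 = 12.192

12.192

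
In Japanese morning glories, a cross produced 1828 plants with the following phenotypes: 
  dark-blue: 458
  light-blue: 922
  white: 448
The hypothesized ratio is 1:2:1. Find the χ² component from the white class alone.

Total ratio parts = 4. Expected numbers out of 1828:
  dark-blue: 1828 × 1/4 = 457
  light-blue: 1828 × 2/4 = 914
  white: 1828 × 1/4 = 457
Contribution of white: (448 − 457)² / 457 = 0.1772

0.177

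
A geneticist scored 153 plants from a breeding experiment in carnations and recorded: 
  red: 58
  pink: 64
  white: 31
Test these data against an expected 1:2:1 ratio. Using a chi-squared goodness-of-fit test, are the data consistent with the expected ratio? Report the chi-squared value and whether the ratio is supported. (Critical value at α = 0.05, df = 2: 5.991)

Under the 1:2:1 hypothesis (Σ ratio = 4, N = 153):
  red: 153 × 1/4 = 38.25
  pink: 153 × 2/4 = 76.5
  white: 153 × 1/4 = 38.25
χ² = Σ (O − E)² / E
  red: (58 − 38.25)² / 38.25 = 10.1977
  pink: (64 − 76.5)² / 76.5 = 2.0425
  white: (31 − 38.25)² / 38.25 = 1.3742
χ² = 10.1977 + 2.0425 + 1.3742 = 13.6144 ≈ 13.614
Degrees of freedom = 3 − 1 = 2; critical value at α = 0.05 is 5.991.
Since 13.614 > 5.991, we reject the null hypothesis — the data do not fit the 1:2:1 ratio.

13.614; not consistent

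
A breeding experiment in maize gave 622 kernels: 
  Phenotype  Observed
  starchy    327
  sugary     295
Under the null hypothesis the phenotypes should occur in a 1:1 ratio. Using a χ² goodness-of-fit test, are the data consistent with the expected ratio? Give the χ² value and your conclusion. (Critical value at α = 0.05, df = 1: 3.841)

The 1:1 ratio has 2 parts, so with N = 622 the expected counts are:
  starchy: 622 × 1/2 = 311
  sugary: 622 × 1/2 = 311
χ² = Σ (O − E)² / E
  starchy: (327 − 311)² / 311 = 0.8232
  sugary: (295 − 311)² / 311 = 0.8232
χ² = 0.8232 + 0.8232 = 1.6464 ≈ 1.646
Degrees of freedom = 2 − 1 = 1; critical value at α = 0.05 is 3.841.
Since 1.646 < 3.841, we fail to reject the null hypothesis — the data are consistent with the 1:1 ratio.

1.646; consistent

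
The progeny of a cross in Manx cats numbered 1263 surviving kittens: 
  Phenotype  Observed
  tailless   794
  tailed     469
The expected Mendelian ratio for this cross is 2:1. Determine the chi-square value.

Expected counts for N = 1263 under a 2:1 ratio (total parts = 3):
  tailless: 1263 × 2/3 = 842
  tailed: 1263 × 1/3 = 421
χ² = Σ (O − E)² / E
  tailless: (794 − 842)² / 842 = 2.7363
  tailed: (469 − 421)² / 421 = 5.4727
χ² = 2.7363 + 5.4727 = 8.209

8.209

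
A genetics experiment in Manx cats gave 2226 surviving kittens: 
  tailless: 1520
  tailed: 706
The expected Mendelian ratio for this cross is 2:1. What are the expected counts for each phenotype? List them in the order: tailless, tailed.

The 2:1 ratio has 3 parts, so with N = 2226 the expected counts are:
  tailless: 2226 × 2/3 = 1484
  tailed: 2226 × 1/3 = 742

1484, 742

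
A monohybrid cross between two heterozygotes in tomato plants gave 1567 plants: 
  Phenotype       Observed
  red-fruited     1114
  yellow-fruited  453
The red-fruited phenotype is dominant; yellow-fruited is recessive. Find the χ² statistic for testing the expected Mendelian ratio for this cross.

For a monohybrid cross between heterozygotes with complete dominance, the expected phenotypic ratio is 3:1.
Total ratio parts = 4. Expected numbers out of 1567:
  red-fruited: 1567 × 3/4 = 1175.25
  yellow-fruited: 1567 × 1/4 = 391.75
χ² = Σ (O − E)² / E
  red-fruited: (1114 − 1175.25)² / 1175.25 = 3.1921
  yellow-fruited: (453 − 391.75)² / 391.75 = 9.5764
χ² = 3.1921 + 9.5764 = 12.7685 ≈ 12.769

12.769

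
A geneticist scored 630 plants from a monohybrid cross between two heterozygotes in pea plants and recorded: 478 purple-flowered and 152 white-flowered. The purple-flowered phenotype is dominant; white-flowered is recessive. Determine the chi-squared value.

For a monohybrid cross between heterozygotes with complete dominance, the expected phenotypic ratio is 3:1.
Expected counts for N = 630 under a 3:1 ratio (total parts = 4):
  purple-flowered: 630 × 3/4 = 472.5
  white-flowered: 630 × 1/4 = 157.5
χ² = Σ (O − E)² / E
  purple-flowered: (478 − 472.5)² / 472.5 = 0.0640
  white-flowered: (152 − 157.5)² / 157.5 = 0.1921
χ² = 0.0640 + 0.1921 = 0.2561 ≈ 0.256

0.256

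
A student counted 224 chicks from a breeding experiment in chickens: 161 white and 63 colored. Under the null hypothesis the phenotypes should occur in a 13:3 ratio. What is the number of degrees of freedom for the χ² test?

1

A goodness-of-fit test with 2 phenotype classes has df = 2 − 1 = 1.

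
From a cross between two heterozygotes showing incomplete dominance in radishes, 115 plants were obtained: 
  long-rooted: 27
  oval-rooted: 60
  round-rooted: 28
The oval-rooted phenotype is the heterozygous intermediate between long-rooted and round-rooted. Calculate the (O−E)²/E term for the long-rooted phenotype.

With incomplete dominance, a heterozygote × heterozygote cross gives a 1:2:1 phenotypic ratio.
Under the 1:2:1 hypothesis (Σ ratio = 4, N = 115):
  long-rooted: 115 × 1/4 = 28.75
  oval-rooted: 115 × 2/4 = 57.5
  round-rooted: 115 × 1/4 = 28.75
Contribution of long-rooted: (27 − 28.75)² / 28.75 = 0.1065

0.107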